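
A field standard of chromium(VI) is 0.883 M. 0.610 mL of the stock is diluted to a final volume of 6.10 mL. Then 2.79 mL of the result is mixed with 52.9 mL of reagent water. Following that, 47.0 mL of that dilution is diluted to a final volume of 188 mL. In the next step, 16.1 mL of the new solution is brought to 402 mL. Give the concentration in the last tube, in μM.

Overall dilution factor = 10 × 19.96 × 4 × 24.97 = 1.99 × 10⁴.
0.883 M / 1.99 × 10⁴ = 4.43 × 10⁻⁵ M = 44.3 μM.

44.3 μM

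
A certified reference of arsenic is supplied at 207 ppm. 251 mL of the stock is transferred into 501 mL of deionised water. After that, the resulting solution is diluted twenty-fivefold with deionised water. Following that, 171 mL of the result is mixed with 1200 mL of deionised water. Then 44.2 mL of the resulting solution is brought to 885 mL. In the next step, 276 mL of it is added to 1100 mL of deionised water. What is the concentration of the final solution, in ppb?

Overall dilution factor = 2.996 × 25 × 8.018 × 20.02 × 4.986 = 5.99 × 10⁴.
207 ppm / 5.99 × 10⁴ = 3.45 × 10⁻³ ppm = 3.45 ppb.

3.45 ppb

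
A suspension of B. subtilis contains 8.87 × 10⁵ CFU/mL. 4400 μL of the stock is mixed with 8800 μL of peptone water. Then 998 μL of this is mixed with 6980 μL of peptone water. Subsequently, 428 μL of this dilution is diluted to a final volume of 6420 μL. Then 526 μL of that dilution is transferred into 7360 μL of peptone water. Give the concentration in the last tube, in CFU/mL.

Overall dilution factor = 3 × 7.994 × 15 × 14.99 = 5393.
8.87 × 10⁵ CFU/mL / 5393 = 164 CFU/mL.

164 CFU/mL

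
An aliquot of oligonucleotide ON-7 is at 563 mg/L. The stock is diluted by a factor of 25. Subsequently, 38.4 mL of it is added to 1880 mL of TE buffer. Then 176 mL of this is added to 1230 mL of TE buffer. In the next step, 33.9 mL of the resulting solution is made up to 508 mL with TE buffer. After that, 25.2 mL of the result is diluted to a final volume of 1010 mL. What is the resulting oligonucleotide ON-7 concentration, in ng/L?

Overall dilution factor = 25 × 49.96 × 7.989 × 14.99 × 40.08 = 5.99 × 10⁶.
563 mg/L / 5.99 × 10⁶ = 9.40 × 10⁻⁵ mg/L = 94.0 ng/L.

94.0 ng/L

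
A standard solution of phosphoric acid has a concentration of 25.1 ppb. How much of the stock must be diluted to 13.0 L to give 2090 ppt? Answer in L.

2090 ppt = 2.09 ppb.
V₁ = C₂V₂/C₁ = 2.09 × 13.0 / 25.1 = 1.08 L.

1.08 L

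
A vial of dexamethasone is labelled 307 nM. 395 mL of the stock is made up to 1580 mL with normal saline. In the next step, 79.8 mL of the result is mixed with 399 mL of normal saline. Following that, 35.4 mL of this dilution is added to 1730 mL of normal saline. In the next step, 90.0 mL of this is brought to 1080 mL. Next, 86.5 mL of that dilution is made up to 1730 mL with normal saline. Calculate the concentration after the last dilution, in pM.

Overall dilution factor = 4 × 6 × 49.87 × 12 × 20 = 2.87 × 10⁵.
307 nM / 2.87 × 10⁵ = 1.07 × 10⁻³ nM = 1.07 pM.

1.07 pM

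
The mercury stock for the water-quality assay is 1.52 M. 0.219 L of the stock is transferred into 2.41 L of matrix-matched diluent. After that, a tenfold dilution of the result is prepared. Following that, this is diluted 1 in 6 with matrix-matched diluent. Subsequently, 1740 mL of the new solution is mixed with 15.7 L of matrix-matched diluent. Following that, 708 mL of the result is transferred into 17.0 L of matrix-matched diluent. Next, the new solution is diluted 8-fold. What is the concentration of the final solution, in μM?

Overall dilution factor = 12.00 × 10 × 6 × 10.02 × 25.01 × 8 = 1.44 × 10⁶.
1.52 M / 1.44 × 10⁶ = 1.05 × 10⁻⁶ M = 1.05 μM.

1.05 μM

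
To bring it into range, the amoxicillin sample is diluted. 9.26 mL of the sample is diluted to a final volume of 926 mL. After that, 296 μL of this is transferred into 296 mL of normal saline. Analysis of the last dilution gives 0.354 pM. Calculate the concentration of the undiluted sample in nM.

Overall dilution factor = 100 × 1001 = 1.00 × 10⁵.
Original = 0.354 pM × 1.00 × 10⁵ = 3.54 × 10⁴ pM = 35.4 nM.

35.4 nM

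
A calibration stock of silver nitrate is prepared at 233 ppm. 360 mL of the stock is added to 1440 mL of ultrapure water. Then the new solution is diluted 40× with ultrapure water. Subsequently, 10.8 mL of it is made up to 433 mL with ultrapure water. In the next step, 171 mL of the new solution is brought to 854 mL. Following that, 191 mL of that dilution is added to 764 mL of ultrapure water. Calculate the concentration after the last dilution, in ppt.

Overall dilution factor = 5 × 40 × 40.09 × 4.994 × 5 = 2.00 × 10⁵.
233 ppm / 2.00 × 10⁵ = 1.16 × 10⁻³ ppm = 1160 ppt.

1160 ppt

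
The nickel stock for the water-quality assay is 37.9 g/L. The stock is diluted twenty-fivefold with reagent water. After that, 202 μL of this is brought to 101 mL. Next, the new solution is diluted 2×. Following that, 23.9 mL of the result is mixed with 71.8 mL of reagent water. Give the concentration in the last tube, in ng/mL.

379 ng/mL

Overall dilution factor = 25 × 500 × 2 × 4.004 = 1.00 × 10⁵.
37.9 g/L / 1.00 × 10⁵ = 3.79 × 10⁻⁴ g/L = 379 ng/mL.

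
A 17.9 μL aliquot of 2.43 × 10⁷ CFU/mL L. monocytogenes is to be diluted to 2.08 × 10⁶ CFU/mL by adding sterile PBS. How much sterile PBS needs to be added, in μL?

V₂ = C₁V₁/C₂ = 2.43 × 10⁷ × 17.9 / 2.08 × 10⁶ = 209 μL.
Diluent to add = V₂ − V₁ = 209 − 17.9 = 191 μL.

191 μL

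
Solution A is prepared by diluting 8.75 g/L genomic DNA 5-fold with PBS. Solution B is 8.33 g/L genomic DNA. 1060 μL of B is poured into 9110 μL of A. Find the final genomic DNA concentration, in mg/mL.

C_A = 8.75 g/L / 5 = 1.75 g/L.
C_mix = (C_A·V_A + C_B·V_B)/(V_A + V_B) = (1.75×9110 + 8.33×1060) / 10170 = 2.44 g/L = 2.44 mg/mL.

2.44 mg/mL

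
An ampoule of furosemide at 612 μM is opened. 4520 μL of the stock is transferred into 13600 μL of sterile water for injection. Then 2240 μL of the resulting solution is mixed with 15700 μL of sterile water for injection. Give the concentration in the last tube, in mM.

Overall dilution factor = 4.009 × 8.009 = 32.1.
612 μM / 32.1 = 19.1 μM = 0.0191 mM.

0.0191 mM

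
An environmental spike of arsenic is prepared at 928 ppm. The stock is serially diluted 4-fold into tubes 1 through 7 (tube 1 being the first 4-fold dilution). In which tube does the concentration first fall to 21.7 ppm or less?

tube 3

Tube n has concentration 928 ppm / 4ⁿ.
Need 4ⁿ ≥ 928 ppm / 21.7 ppm = 42.8, so n ≥ 2.71.
First such tube: n = 3.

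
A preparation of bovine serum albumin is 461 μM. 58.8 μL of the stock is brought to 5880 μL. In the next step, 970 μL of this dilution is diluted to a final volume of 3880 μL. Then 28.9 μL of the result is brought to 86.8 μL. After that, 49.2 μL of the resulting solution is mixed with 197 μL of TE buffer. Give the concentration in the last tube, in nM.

Overall dilution factor = 100 × 4 × 3.003 × 5.004 = 6012.
461 μM / 6012 = 0.0767 μM = 76.7 nM.

76.7 nM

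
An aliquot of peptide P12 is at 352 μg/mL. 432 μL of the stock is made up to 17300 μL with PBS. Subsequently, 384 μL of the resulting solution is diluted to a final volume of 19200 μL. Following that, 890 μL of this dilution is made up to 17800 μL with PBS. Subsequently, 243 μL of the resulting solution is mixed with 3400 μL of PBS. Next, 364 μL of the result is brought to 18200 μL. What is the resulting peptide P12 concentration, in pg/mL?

11.7 pg/mL

Overall dilution factor = 40.05 × 50 × 20 × 14.99 × 50 = 3.00 × 10⁷.
352 μg/mL / 3.00 × 10⁷ = 1.17 × 10⁻⁵ μg/mL = 11.7 pg/mL.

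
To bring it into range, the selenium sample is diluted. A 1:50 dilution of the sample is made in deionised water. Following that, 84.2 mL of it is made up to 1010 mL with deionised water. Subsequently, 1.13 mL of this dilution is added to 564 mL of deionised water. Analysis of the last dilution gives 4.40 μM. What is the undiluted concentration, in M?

1.32 M

Overall dilution factor = 50 × 12.00 × 500.1 = 3.00 × 10⁵.
Original = 4.40 μM × 3.00 × 10⁵ = 1.32 × 10⁶ μM = 1.32 M.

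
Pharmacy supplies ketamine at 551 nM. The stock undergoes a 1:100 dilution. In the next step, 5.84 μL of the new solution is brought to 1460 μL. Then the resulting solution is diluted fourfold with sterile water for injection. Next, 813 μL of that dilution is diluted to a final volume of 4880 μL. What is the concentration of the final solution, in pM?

0.918 pM

Overall dilution factor = 100 × 250 × 4 × 6.002 = 6.00 × 10⁵.
551 nM / 6.00 × 10⁵ = 9.18 × 10⁻⁴ nM = 0.918 pM.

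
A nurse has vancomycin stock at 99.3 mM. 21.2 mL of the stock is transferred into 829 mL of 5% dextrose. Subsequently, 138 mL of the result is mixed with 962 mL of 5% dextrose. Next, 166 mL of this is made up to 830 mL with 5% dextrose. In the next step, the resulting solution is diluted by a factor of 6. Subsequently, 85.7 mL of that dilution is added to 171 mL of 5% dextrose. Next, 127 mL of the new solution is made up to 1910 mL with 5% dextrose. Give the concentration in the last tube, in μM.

0.230 μM

Overall dilution factor = 40.10 × 7.971 × 5 × 6 × 2.995 × 15.04 = 4.32 × 10⁵.
99.3 mM / 4.32 × 10⁵ = 2.30 × 10⁻⁴ mM = 0.230 μM.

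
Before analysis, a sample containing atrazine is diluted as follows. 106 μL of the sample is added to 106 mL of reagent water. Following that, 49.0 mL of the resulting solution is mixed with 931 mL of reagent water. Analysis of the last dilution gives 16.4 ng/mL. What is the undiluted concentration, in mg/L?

Overall dilution factor = 1001 × 20 = 2.00 × 10⁴.
Original = 16.4 ng/mL × 2.00 × 10⁴ = 3.28 × 10⁵ ng/mL = 328 mg/L.

328 mg/L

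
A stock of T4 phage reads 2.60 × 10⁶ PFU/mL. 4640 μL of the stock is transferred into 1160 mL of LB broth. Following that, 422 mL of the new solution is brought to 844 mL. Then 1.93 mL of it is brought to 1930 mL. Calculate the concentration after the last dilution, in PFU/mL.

Overall dilution factor = 251 × 2 × 1000 = 5.02 × 10⁵.
2.60 × 10⁶ PFU/mL / 5.02 × 10⁵ = 5.18 PFU/mL.

5.18 PFU/mL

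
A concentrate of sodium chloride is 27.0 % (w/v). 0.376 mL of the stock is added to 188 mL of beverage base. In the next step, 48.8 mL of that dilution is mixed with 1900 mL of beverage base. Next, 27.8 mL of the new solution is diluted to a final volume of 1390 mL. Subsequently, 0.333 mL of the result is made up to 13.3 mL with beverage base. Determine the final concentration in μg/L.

Overall dilution factor = 501 × 39.93 × 50 × 39.94 = 4.00 × 10⁷.
27.0 % (w/v) / 4.00 × 10⁷ = 6.76 × 10⁻⁷ % (w/v) = 6.76 μg/L.

6.76 μg/L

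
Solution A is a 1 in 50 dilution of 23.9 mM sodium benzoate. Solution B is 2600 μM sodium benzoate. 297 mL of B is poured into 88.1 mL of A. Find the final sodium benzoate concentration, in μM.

C_A = 23.9 mM / 50 = 0.478 mM.
C_B = 2600 μM = 2.60 mM.
C_mix = (C_A·V_A + C_B·V_B)/(V_A + V_B) = (0.478×88.1 + 2.60×297) / 385.1 = 2.11 mM = 2110 μM.

2110 μM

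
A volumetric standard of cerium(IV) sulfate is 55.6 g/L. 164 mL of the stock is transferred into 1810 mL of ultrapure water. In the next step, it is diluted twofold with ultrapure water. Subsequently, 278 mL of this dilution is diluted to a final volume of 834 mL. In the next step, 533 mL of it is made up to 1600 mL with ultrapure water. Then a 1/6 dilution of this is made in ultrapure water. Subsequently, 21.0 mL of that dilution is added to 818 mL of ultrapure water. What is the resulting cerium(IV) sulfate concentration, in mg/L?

1.07 mg/L

Overall dilution factor = 12.04 × 2 × 3 × 3.002 × 6 × 39.95 = 5.20 × 10⁴.
55.6 g/L / 5.20 × 10⁴ = 1.07 × 10⁻³ g/L = 1.07 mg/L.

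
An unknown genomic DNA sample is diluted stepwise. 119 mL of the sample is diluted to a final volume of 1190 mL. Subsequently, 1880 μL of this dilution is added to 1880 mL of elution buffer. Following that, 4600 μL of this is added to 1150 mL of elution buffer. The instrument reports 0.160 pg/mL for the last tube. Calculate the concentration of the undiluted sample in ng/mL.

Overall dilution factor = 10 × 1001 × 251 = 2.51 × 10⁶.
Original = 0.160 pg/mL × 2.51 × 10⁶ = 4.02 × 10⁵ pg/mL = 402 ng/mL.

402 ng/mL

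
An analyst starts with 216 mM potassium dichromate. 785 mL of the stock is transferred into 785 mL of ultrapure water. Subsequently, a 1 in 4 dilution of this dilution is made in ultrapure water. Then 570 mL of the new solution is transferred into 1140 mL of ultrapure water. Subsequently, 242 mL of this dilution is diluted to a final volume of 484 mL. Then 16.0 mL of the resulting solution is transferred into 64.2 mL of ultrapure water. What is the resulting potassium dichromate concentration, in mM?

Overall dilution factor = 2 × 4 × 3 × 2 × 5.013 = 241.
216 mM / 241 = 0.898 mM.

0.898 mM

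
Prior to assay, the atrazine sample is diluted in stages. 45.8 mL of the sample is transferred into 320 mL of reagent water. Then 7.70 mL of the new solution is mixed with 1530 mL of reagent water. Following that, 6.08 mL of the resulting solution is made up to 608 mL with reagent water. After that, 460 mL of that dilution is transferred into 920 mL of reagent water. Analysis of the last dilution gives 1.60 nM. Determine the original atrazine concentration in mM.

Overall dilution factor = 7.987 × 199.7 × 100 × 3 = 4.78 × 10⁵.
Original = 1.60 nM × 4.78 × 10⁵ = 7.66 × 10⁵ nM = 0.766 mM.

0.766 mM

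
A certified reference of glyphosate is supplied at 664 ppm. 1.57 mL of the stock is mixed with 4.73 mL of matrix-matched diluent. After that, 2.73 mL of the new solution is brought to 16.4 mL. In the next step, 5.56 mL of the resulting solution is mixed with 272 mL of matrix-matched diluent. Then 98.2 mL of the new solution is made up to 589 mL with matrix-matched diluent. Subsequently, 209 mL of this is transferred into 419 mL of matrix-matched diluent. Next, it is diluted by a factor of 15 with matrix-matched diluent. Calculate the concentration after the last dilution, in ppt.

Overall dilution factor = 4.013 × 6.007 × 49.92 × 5.998 × 3.005 × 15 = 3.25 × 10⁵.
664 ppm / 3.25 × 10⁵ = 2.04 × 10⁻³ ppm = 2040 ppt.

2040 ppt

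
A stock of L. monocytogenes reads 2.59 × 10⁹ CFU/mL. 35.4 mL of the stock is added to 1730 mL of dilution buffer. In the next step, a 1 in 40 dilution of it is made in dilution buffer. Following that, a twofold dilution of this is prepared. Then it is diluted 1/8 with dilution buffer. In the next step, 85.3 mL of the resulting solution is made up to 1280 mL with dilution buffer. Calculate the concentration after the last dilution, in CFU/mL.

5410 CFU/mL

Overall dilution factor = 49.87 × 40 × 2 × 8 × 15.01 = 4.79 × 10⁵.
2.59 × 10⁹ CFU/mL / 4.79 × 10⁵ = 5410 CFU/mL.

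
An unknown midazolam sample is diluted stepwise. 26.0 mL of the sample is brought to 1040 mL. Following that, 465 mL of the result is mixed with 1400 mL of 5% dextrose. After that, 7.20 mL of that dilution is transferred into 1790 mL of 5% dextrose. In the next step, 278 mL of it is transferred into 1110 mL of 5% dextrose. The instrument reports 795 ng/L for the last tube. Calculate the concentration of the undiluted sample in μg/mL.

Overall dilution factor = 40 × 4.011 × 249.6 × 4.993 = 2.00 × 10⁵.
Original = 795 ng/L × 2.00 × 10⁵ = 1.59 × 10⁸ ng/L = 159 μg/mL.

159 μg/mL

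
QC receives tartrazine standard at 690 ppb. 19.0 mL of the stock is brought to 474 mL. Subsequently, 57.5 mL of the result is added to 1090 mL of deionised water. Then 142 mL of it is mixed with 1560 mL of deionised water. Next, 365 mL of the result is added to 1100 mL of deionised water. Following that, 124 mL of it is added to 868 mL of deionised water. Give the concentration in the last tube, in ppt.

3.60 ppt

Overall dilution factor = 24.95 × 19.96 × 11.99 × 4.014 × 8 = 1.92 × 10⁵.
690 ppb / 1.92 × 10⁵ = 3.60 × 10⁻³ ppb = 3.60 ppt.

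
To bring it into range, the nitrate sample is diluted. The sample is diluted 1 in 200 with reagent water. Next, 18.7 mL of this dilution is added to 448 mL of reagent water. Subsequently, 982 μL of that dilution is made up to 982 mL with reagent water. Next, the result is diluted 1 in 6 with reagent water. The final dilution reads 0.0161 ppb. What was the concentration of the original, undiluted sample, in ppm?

Overall dilution factor = 200 × 24.96 × 1000 × 6 = 2.99 × 10⁷.
Original = 0.0161 ppb × 2.99 × 10⁷ = 4.82 × 10⁵ ppb = 482 ppm.

482 ppm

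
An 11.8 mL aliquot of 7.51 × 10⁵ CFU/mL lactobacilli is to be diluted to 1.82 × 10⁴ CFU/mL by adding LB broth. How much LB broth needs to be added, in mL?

475 mL

V₂ = C₁V₁/C₂ = 7.51 × 10⁵ × 11.8 / 1.82 × 10⁴ = 487 mL.
Diluent to add = V₂ − V₁ = 487 − 11.8 = 475 mL.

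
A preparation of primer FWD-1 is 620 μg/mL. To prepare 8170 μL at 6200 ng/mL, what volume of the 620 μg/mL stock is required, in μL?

6200 ng/mL = 6.20 μg/mL.
V₁ = C₂V₂/C₁ = 6.20 × 8170 / 620 = 81.7 μL.

81.7 μL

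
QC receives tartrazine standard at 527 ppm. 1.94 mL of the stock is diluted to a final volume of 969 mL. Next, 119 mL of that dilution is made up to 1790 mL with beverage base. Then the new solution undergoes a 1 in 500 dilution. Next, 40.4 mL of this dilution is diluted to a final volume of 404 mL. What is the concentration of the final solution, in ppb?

0.0140 ppb

Overall dilution factor = 499.5 × 15.04 × 500 × 10 = 3.76 × 10⁷.
527 ppm / 3.76 × 10⁷ = 1.40 × 10⁻⁵ ppm = 0.0140 ppb.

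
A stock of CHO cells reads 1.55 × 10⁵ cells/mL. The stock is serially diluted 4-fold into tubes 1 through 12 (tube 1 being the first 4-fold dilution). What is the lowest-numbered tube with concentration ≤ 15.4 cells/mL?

Tube n has concentration 1.55 × 10⁵ cells/mL / 4ⁿ.
Need 4ⁿ ≥ 1.55 × 10⁵ cells/mL / 15.4 cells/mL = 1.01 × 10⁴, so n ≥ 6.65.
First such tube: n = 7.

tube 7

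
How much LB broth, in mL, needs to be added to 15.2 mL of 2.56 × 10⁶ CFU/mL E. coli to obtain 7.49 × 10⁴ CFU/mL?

V₂ = C₁V₁/C₂ = 2.56 × 10⁶ × 15.2 / 7.49 × 10⁴ = 520 mL.
Diluent to add = V₂ − V₁ = 520 − 15.2 = 504 mL.

504 mL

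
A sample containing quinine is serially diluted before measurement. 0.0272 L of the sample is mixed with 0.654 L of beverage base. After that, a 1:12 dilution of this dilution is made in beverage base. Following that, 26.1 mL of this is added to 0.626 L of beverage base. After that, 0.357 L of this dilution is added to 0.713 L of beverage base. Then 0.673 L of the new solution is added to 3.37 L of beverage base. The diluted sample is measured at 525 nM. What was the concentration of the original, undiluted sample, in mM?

Overall dilution factor = 25.04 × 12 × 24.98 × 2.997 × 6.007 = 1.35 × 10⁵.
Original = 525 nM × 1.35 × 10⁵ = 7.10 × 10⁷ nM = 71.0 mM.

71.0 mM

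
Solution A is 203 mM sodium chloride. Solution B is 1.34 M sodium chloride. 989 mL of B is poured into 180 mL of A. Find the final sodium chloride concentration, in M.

1.16 M

C_B = 1.34 M = 1340 mM.
C_mix = (C_A·V_A + C_B·V_B)/(V_A + V_B) = (203×180 + 1340×989) / 1169 = 1165 mM = 1.16 M.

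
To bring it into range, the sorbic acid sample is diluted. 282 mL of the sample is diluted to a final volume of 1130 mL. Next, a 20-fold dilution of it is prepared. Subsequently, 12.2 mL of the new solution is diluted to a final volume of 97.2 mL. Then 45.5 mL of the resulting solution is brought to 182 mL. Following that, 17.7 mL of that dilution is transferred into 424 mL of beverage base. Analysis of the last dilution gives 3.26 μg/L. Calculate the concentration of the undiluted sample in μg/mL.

208 μg/mL

Overall dilution factor = 4.007 × 20 × 7.967 × 4 × 24.95 = 6.37 × 10⁴.
Original = 3.26 μg/L × 6.37 × 10⁴ = 2.08 × 10⁵ μg/L = 208 μg/mL.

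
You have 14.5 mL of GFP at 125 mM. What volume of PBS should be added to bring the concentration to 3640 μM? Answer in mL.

483 mL

3640 μM = 3.64 mM.
V₂ = C₁V₁/C₂ = 125 × 14.5 / 3.64 = 498 mL.
Diluent to add = V₂ − V₁ = 498 − 14.5 = 483 mL.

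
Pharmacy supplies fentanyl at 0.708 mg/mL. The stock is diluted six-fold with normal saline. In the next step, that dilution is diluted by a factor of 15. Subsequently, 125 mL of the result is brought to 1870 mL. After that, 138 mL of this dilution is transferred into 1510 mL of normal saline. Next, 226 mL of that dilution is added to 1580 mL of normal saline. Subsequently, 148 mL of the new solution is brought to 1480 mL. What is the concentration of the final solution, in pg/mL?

551 pg/mL

Overall dilution factor = 6 × 15 × 14.96 × 11.94 × 7.991 × 10 = 1.28 × 10⁶.
0.708 mg/mL / 1.28 × 10⁶ = 5.51 × 10⁻⁷ mg/mL = 551 pg/mL.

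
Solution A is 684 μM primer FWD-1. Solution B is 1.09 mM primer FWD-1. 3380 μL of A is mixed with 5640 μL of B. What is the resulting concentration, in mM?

C_B = 1.09 mM = 1090 μM.
C_mix = (C_A·V_A + C_B·V_B)/(V_A + V_B) = (684×3380 + 1090×5640) / 9020 = 938 μM = 0.938 mM.

0.938 mM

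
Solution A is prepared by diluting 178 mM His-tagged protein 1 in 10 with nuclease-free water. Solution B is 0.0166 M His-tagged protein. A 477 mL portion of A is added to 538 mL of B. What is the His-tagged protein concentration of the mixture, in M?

C_A = 178 mM / 10 = 17.8 mM.
C_B = 0.0166 M = 16.6 mM.
C_mix = (C_A·V_A + C_B·V_B)/(V_A + V_B) = (17.8×477 + 16.6×538) / 1015 = 17.2 mM = 0.0172 M.

0.0172 M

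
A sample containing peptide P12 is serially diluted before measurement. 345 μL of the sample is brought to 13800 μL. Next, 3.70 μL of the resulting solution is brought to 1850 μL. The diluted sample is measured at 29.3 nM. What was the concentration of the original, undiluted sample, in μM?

586 μM

Overall dilution factor = 40 × 500 = 2.00 × 10⁴.
Original = 29.3 nM × 2.00 × 10⁴ = 5.86 × 10⁵ nM = 586 μM.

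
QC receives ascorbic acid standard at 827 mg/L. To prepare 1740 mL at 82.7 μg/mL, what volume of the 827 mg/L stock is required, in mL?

82.7 μg/mL = 82.7 mg/L.
V₁ = C₂V₂/C₁ = 82.7 × 1740 / 827 = 174 mL.

174 mL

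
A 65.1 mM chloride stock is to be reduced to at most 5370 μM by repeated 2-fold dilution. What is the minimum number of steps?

4

Need 2ⁿ ≥ 12.1, so n ≥ log(12.1)/log(2) = 3.60.
Minimum whole steps: n = 4.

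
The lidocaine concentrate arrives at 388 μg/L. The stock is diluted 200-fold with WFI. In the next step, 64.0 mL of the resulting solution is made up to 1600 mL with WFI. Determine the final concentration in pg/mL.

77.6 pg/mL

Overall dilution factor = 200 × 25 = 5000.
388 μg/L / 5000 = 0.0776 μg/L = 77.6 pg/mL.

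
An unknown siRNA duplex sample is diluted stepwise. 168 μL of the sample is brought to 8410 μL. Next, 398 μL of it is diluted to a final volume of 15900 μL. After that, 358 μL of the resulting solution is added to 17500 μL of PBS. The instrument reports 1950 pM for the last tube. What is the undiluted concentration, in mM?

Overall dilution factor = 50.06 × 39.95 × 49.88 = 9.98 × 10⁴.
Original = 1950 pM × 9.98 × 10⁴ = 1.95 × 10⁸ pM = 0.195 mM.

0.195 mM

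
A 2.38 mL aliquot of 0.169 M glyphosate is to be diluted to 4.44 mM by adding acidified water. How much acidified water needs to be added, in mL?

88.2 mL

4.44 mM = 4.44 × 10⁻³ M.
V₂ = C₁V₁/C₂ = 0.169 × 2.38 / 4.44 × 10⁻³ = 90.6 mL.
Diluent to add = V₂ − V₁ = 90.6 − 2.38 = 88.2 mL.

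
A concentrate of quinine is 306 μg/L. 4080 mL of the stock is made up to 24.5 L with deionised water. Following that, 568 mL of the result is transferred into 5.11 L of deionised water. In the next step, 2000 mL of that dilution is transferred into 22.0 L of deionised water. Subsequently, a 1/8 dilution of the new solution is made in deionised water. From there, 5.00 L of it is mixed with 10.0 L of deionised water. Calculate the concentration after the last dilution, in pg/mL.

Overall dilution factor = 6.005 × 9.996 × 12 × 8 × 3 = 1.73 × 10⁴.
306 μg/L / 1.73 × 10⁴ = 0.0177 μg/L = 17.7 pg/mL.

17.7 pg/mL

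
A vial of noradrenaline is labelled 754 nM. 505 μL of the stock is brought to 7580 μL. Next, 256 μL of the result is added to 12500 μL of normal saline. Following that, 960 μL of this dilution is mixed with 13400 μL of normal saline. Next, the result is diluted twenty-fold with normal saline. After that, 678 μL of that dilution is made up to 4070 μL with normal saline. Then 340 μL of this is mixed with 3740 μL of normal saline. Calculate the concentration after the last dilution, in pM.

Overall dilution factor = 15.01 × 49.83 × 14.96 × 20 × 6.003 × 12 = 1.61 × 10⁷.
754 nM / 1.61 × 10⁷ = 4.68 × 10⁻⁵ nM = 0.0468 pM.

0.0468 pM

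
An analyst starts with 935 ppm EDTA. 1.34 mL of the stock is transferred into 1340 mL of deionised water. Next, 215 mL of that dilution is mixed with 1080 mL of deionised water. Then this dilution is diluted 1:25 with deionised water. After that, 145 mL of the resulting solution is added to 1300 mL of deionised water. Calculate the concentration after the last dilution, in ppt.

622 ppt

Overall dilution factor = 1001 × 6.023 × 25 × 9.966 = 1.50 × 10⁶.
935 ppm / 1.50 × 10⁶ = 6.22 × 10⁻⁴ ppm = 622 ppt.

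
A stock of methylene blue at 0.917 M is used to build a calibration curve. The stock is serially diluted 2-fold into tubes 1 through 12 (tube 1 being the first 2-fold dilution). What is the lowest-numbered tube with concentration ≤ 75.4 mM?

tube 4

Tube n has concentration 0.917 M / 2ⁿ.
Need 2ⁿ ≥ 0.917 M / 75.4 mM = 12.2, so n ≥ 3.60.
First such tube: n = 4.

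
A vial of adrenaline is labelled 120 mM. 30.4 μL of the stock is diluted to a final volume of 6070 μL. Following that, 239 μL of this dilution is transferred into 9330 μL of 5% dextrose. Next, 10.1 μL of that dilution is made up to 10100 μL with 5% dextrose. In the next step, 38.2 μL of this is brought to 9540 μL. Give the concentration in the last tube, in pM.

60.1 pM

Overall dilution factor = 199.7 × 40.04 × 1000 × 249.7 = 2.00 × 10⁹.
120 mM / 2.00 × 10⁹ = 6.01 × 10⁻⁸ mM = 60.1 pM.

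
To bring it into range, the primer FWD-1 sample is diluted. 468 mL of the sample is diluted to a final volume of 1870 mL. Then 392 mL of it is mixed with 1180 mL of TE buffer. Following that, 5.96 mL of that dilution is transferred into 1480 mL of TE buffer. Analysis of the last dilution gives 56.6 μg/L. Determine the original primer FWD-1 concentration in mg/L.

Overall dilution factor = 3.996 × 4.010 × 249.3 = 3995.
Original = 56.6 μg/L × 3995 = 2.26 × 10⁵ μg/L = 226 mg/L.

226 mg/L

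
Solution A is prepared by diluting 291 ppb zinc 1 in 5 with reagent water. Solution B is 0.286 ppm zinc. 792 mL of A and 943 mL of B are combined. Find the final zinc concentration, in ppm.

0.182 ppm

C_A = 291 ppb / 5 = 58.2 ppb.
C_B = 0.286 ppm = 286 ppb.
C_mix = (C_A·V_A + C_B·V_B)/(V_A + V_B) = (58.2×792 + 286×943) / 1735 = 182 ppb = 0.182 ppm.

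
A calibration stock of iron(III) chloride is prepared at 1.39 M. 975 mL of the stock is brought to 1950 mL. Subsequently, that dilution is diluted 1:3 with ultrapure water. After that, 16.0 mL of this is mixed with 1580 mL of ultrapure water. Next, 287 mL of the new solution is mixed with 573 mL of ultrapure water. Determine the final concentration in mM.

0.775 mM

Overall dilution factor = 2 × 3 × 99.75 × 2.997 = 1793.
1.39 M / 1793 = 7.75 × 10⁻⁴ M = 0.775 mM.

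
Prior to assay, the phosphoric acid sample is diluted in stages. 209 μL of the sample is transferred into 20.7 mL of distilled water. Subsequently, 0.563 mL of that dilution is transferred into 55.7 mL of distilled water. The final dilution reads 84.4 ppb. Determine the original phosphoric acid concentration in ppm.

Overall dilution factor = 100.0 × 99.93 = 9998.
Original = 84.4 ppb × 9998 = 8.44 × 10⁵ ppb = 844 ppm.

844 ppm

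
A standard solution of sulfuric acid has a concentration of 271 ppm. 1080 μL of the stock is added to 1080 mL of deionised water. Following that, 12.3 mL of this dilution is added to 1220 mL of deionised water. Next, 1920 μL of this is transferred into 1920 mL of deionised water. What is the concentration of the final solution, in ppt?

2.70 ppt

Overall dilution factor = 1001 × 100.2 × 1001 = 1.00 × 10⁸.
271 ppm / 1.00 × 10⁸ = 2.70 × 10⁻⁶ ppm = 2.70 ppt.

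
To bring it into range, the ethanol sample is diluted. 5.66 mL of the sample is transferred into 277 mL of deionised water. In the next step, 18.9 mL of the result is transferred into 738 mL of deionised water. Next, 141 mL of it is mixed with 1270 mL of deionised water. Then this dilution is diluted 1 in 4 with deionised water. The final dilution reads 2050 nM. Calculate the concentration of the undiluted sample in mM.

164 mM

Overall dilution factor = 49.94 × 40.05 × 10.01 × 4 = 8.01 × 10⁴.
Original = 2050 nM × 8.01 × 10⁴ = 1.64 × 10⁸ nM = 164 mM.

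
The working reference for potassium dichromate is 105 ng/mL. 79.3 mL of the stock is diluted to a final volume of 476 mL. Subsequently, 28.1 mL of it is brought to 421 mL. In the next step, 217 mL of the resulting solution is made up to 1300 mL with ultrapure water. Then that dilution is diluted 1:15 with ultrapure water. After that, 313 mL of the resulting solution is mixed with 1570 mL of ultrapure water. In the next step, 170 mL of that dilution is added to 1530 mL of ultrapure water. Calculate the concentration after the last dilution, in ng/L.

Overall dilution factor = 6.003 × 14.98 × 5.991 × 15 × 6.016 × 10 = 4.86 × 10⁵.
105 ng/mL / 4.86 × 10⁵ = 2.16 × 10⁻⁴ ng/mL = 0.216 ng/L.

0.216 ng/L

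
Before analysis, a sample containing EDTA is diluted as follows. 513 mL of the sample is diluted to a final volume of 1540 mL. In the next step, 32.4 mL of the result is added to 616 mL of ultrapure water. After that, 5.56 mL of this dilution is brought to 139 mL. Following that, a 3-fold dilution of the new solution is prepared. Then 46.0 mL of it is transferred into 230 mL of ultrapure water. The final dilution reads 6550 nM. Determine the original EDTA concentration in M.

Overall dilution factor = 3.002 × 20.01 × 25 × 3 × 6 = 2.70 × 10⁴.
Original = 6550 nM × 2.70 × 10⁴ = 1.77 × 10⁸ nM = 0.177 M.

0.177 M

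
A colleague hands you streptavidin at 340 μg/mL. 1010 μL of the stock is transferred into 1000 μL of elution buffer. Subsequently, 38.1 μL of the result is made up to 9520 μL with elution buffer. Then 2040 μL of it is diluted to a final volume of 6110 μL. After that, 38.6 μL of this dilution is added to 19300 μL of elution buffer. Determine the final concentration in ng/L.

Overall dilution factor = 1.990 × 249.9 × 2.995 × 501 = 7.46 × 10⁵.
340 μg/mL / 7.46 × 10⁵ = 4.56 × 10⁻⁴ μg/mL = 456 ng/L.

456 ng/L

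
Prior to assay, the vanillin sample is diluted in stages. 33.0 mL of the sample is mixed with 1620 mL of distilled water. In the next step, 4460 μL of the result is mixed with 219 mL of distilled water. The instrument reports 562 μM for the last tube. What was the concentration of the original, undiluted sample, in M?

Overall dilution factor = 50.09 × 50.10 = 2510.
Original = 562 μM × 2510 = 1.41 × 10⁶ μM = 1.41 M.

1.41 M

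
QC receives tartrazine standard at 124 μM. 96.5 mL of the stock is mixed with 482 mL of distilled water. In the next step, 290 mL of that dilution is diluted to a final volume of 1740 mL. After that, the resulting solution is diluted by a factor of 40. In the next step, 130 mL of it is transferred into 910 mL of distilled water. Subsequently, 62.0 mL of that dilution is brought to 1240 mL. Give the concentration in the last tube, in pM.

Overall dilution factor = 5.995 × 6 × 40 × 8 × 20 = 2.30 × 10⁵.
124 μM / 2.30 × 10⁵ = 5.39 × 10⁻⁴ μM = 539 pM.

539 pM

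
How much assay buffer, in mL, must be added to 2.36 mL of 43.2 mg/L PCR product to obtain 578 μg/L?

174 mL

578 μg/L = 0.578 mg/L.
V₂ = C₁V₁/C₂ = 43.2 × 2.36 / 0.578 = 176 mL.
Diluent to add = V₂ − V₁ = 176 − 2.36 = 174 mL.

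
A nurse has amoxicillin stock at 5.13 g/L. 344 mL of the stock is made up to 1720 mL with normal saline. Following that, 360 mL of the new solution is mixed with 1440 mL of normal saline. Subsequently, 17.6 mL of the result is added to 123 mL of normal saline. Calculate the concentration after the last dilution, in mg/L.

Overall dilution factor = 5 × 5 × 7.989 = 200.
5.13 g/L / 200 = 0.0257 g/L = 25.7 mg/L.

25.7 mg/L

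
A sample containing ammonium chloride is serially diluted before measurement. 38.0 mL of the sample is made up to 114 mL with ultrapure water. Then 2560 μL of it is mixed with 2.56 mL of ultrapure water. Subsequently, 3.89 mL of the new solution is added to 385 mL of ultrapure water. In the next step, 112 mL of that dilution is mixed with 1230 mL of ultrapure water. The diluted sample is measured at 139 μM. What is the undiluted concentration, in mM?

Overall dilution factor = 3 × 2 × 99.97 × 11.98 = 7187.
Original = 139 μM × 7187 = 9.99 × 10⁵ μM = 999 mM.

999 mM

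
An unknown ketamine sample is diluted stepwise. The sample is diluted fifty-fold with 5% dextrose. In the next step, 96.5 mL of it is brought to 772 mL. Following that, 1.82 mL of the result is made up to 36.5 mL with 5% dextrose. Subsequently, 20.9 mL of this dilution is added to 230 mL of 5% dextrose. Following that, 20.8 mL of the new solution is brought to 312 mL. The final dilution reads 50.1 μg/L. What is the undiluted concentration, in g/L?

72.4 g/L

Overall dilution factor = 50 × 8 × 20.05 × 12.00 × 15 = 1.44 × 10⁶.
Original = 50.1 μg/L × 1.44 × 10⁶ = 7.24 × 10⁷ μg/L = 72.4 g/L.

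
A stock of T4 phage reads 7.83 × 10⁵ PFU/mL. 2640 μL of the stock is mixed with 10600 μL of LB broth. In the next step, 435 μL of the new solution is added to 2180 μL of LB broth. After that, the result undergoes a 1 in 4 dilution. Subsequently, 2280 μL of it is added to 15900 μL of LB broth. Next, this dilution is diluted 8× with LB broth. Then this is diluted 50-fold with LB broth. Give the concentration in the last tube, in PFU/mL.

Overall dilution factor = 5.015 × 6.011 × 4 × 7.974 × 8 × 50 = 3.85 × 10⁵.
7.83 × 10⁵ PFU/mL / 3.85 × 10⁵ = 2.04 PFU/mL.

2.04 PFU/mL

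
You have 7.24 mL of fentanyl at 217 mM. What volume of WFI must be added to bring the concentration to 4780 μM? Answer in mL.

321 mL

4780 μM = 4.78 mM.
V₂ = C₁V₁/C₂ = 217 × 7.24 / 4.78 = 329 mL.
Diluent to add = V₂ − V₁ = 329 − 7.24 = 321 mL.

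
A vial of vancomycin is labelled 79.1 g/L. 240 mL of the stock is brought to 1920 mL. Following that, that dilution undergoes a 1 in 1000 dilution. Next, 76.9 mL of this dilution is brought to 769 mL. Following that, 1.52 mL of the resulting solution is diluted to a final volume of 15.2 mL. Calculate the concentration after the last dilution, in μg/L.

Overall dilution factor = 8 × 1000 × 10 × 10 = 8.00 × 10⁵.
79.1 g/L / 8.00 × 10⁵ = 9.89 × 10⁻⁵ g/L = 98.9 μg/L.

98.9 μg/L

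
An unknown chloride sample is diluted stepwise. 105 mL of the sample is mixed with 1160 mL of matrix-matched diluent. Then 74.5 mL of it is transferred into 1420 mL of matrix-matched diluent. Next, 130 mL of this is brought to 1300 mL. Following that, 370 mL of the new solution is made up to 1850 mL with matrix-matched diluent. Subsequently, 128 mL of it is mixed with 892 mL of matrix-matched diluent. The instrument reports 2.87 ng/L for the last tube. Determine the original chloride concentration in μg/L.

276 μg/L

Overall dilution factor = 12.05 × 20.06 × 10 × 5 × 7.969 = 9.63 × 10⁴.
Original = 2.87 ng/L × 9.63 × 10⁴ = 2.76 × 10⁵ ng/L = 276 μg/L.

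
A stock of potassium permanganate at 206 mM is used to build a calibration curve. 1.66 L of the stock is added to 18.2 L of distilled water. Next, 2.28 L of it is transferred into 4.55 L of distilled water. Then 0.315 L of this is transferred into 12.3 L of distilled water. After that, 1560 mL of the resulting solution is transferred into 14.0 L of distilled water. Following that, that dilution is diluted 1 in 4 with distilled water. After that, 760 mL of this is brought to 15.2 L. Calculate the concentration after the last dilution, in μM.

0.180 μM

Overall dilution factor = 11.96 × 2.996 × 40.05 × 9.974 × 4 × 20 = 1.15 × 10⁶.
206 mM / 1.15 × 10⁶ = 1.80 × 10⁻⁴ mM = 0.180 μM.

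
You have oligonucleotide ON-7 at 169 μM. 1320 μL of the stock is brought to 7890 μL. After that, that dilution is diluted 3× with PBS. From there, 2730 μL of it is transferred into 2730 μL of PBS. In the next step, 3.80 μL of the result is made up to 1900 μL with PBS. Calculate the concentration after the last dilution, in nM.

Overall dilution factor = 5.977 × 3 × 2 × 500 = 1.79 × 10⁴.
169 μM / 1.79 × 10⁴ = 9.42 × 10⁻³ μM = 9.42 nM.

9.42 nM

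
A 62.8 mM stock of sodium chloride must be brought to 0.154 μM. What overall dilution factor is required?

Factor = C₀/C_target = 62.8 mM / 0.154 μM = 4.08 × 10⁵.

4.08 × 10⁵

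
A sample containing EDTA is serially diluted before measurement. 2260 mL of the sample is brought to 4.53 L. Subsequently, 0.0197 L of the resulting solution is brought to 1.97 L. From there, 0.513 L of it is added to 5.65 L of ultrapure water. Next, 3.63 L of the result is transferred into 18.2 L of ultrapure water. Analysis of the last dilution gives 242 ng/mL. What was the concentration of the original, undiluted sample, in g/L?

Overall dilution factor = 2.004 × 100 × 12.01 × 6.014 = 1.45 × 10⁴.
Original = 242 ng/mL × 1.45 × 10⁴ = 3.50 × 10⁶ ng/mL = 3.50 g/L.

3.50 g/L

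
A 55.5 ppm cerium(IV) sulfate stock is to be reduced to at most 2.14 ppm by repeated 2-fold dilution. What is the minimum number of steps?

Need 2ⁿ ≥ 25.9, so n ≥ log(25.9)/log(2) = 4.70.
Minimum whole steps: n = 5.

5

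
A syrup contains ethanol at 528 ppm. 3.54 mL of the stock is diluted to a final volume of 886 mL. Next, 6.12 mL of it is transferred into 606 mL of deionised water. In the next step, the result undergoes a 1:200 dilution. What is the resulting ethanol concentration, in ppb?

Overall dilution factor = 250.3 × 100.0 × 200 = 5.01 × 10⁶.
528 ppm / 5.01 × 10⁶ = 1.05 × 10⁻⁴ ppm = 0.105 ppb.

0.105 ppb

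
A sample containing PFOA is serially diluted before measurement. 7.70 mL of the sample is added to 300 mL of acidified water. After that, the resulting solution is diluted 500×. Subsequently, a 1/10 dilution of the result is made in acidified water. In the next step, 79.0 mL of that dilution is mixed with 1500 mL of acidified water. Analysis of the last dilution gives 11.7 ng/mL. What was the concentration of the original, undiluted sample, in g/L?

46.7 g/L

Overall dilution factor = 39.96 × 500 × 10 × 19.99 = 3.99 × 10⁶.
Original = 11.7 ng/mL × 3.99 × 10⁶ = 4.67 × 10⁷ ng/mL = 46.7 g/L.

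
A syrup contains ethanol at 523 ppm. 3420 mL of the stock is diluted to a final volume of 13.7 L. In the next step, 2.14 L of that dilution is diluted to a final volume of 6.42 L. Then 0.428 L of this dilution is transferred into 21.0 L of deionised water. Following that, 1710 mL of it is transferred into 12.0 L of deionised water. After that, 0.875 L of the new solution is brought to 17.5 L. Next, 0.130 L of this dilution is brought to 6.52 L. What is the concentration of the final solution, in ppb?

Overall dilution factor = 4.006 × 3 × 50.07 × 8.018 × 20 × 50.15 = 4.84 × 10⁶.
523 ppm / 4.84 × 10⁶ = 1.08 × 10⁻⁴ ppm = 0.108 ppb.

0.108 ppb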